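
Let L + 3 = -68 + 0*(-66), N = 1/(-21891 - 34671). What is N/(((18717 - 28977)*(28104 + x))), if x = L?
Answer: 1/16268282121960 ≈ 6.1469e-14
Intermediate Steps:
N = -1/56562 (N = 1/(-56562) = -1/56562 ≈ -1.7680e-5)
L = -71 (L = -3 + (-68 + 0*(-66)) = -3 + (-68 + 0) = -3 - 68 = -71)
x = -71
N/(((18717 - 28977)*(28104 + x))) = -1/((18717 - 28977)*(28104 - 71))/56562 = -1/(56562*((-10260*28033))) = -1/56562/(-287618580) = -1/56562*(-1/287618580) = 1/16268282121960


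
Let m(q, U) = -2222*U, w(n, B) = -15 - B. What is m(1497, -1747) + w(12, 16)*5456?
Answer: 3712698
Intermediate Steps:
m(1497, -1747) + w(12, 16)*5456 = -2222*(-1747) + (-15 - 1*16)*5456 = 3881834 + (-15 - 16)*5456 = 3881834 - 31*5456 = 3881834 - 169136 = 3712698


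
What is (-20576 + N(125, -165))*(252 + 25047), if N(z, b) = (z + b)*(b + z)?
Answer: -480073824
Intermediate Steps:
N(z, b) = (b + z)² (N(z, b) = (b + z)*(b + z) = (b + z)²)
(-20576 + N(125, -165))*(252 + 25047) = (-20576 + (-165 + 125)²)*(252 + 25047) = (-20576 + (-40)²)*25299 = (-20576 + 1600)*25299 = -18976*25299 = -480073824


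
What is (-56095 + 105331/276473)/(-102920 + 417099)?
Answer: -15508647604/86862010667 ≈ -0.17854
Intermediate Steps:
(-56095 + 105331/276473)/(-102920 + 417099) = (-56095 + 105331*(1/276473))/314179 = (-56095 + 105331/276473)*(1/314179) = -15508647604/276473*1/314179 = -15508647604/86862010667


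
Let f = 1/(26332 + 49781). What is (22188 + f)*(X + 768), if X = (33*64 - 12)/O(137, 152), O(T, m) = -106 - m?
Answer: 55179695835130/3272859 ≈ 1.6860e+7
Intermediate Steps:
f = 1/76113 ≈ 1.3138e-5
X = -350/43 (X = (33*64 - 12)/(-106 - 1*152) = (2112 - 12)/(-106 - 152) = 2100/(-258) = 2100*(-1/258) = -350/43 ≈ -8.1395)
(22188 + f)*(X + 768) = (22188 + 1/76113)*(-350/43 + 768) = (1688795245/76113)*(32674/43) = 55179695835130/3272859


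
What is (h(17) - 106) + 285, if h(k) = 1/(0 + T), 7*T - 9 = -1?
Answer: 1439/8 ≈ 179.88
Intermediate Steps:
T = 8/7 (T = 9/7 + (1/7)*(-1) = 9/7 - 1/7 = 8/7 ≈ 1.1429)
h(k) = 7/8 (h(k) = 1/(0 + 8/7) = 1/(8/7) = 7/8)
(h(17) - 106) + 285 = (7/8 - 106) + 285 = -841/8 + 285 = 1439/8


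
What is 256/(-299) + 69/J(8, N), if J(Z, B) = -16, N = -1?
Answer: -24727/4784 ≈ -5.1687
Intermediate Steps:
256/(-299) + 69/J(8, N) = 256/(-299) + 69/(-16) = 256*(-1/299) + 69*(-1/16) = -256/299 - 69/16 = -24727/4784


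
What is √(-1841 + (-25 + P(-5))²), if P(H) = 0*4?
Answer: 8*I*√19 ≈ 34.871*I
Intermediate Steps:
P(H) = 0
√(-1841 + (-25 + P(-5))²) = √(-1841 + (-25 + 0)²) = √(-1841 + (-25)²) = √(-1841 + 625) = √(-1216) = 8*I*√19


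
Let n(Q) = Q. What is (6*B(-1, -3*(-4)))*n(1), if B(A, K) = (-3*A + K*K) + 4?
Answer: 906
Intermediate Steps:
B(A, K) = 4 + K**2 - 3*A (B(A, K) = (-3*A + K**2) + 4 = (K**2 - 3*A) + 4 = 4 + K**2 - 3*A)
(6*B(-1, -3*(-4)))*n(1) = (6*(4 + (-3*(-4))**2 - 3*(-1)))*1 = (6*(4 + 12**2 + 3))*1 = (6*(4 + 144 + 3))*1 = (6*151)*1 = 906*1 = 906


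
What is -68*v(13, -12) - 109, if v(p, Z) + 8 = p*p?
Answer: -11057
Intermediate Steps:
v(p, Z) = -8 + p² (v(p, Z) = -8 + p*p = -8 + p²)
-68*v(13, -12) - 109 = -68*(-8 + 13²) - 109 = -68*(-8 + 169) - 109 = -68*161 - 109 = -10948 - 109 = -11057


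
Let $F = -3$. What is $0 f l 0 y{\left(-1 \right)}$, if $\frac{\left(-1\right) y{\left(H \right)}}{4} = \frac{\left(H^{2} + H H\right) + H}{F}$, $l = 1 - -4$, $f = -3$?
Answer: $0$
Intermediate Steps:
$l = 5$ ($l = 1 + 4 = 5$)
$y{\left(H \right)} = \frac{4 H}{3} + \frac{8 H^{2}}{3}$ ($y{\left(H \right)} = - 4 \frac{\left(H^{2} + H H\right) + H}{-3} = - 4 \left(\left(H^{2} + H^{2}\right) + H\right) \left(- \frac{1}{3}\right) = - 4 \left(2 H^{2} + H\right) \left(- \frac{1}{3}\right) = - 4 \left(H + 2 H^{2}\right) \left(- \frac{1}{3}\right) = - 4 \left(- \frac{2 H^{2}}{3} - \frac{H}{3}\right) = \frac{4 H}{3} + \frac{8 H^{2}}{3}$)
$0 f l 0 y{\left(-1 \right)} = 0 \left(-3\right) 5 \cdot 0 \cdot \frac{4}{3} \left(-1\right) \left(1 + 2 \left(-1\right)\right) = 0 \left(\left(-15\right) 0\right) \frac{4}{3} \left(-1\right) \left(1 - 2\right) = 0 \cdot 0 \cdot \frac{4}{3} \left(-1\right) \left(-1\right) = 0 \cdot \frac{4}{3} = 0$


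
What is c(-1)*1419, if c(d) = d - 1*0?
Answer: -1419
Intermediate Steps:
c(d) = d (c(d) = d + 0 = d)
c(-1)*1419 = -1*1419 = -1419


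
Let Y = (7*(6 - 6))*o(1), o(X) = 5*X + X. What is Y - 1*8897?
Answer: -8897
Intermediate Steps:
o(X) = 6*X
Y = 0 (Y = (7*(6 - 6))*(6*1) = (7*0)*6 = 0*6 = 0)
Y - 1*8897 = 0 - 1*8897 = 0 - 8897 = -8897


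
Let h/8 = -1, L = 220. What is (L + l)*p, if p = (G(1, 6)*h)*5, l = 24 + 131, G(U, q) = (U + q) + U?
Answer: -120000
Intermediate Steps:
G(U, q) = q + 2*U
l = 155
h = -8 (h = 8*(-1) = -8)
p = -320 (p = ((6 + 2*1)*(-8))*5 = ((6 + 2)*(-8))*5 = (8*(-8))*5 = -64*5 = -320)
(L + l)*p = (220 + 155)*(-320) = 375*(-320) = -120000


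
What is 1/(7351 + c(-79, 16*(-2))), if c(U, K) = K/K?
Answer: 1/7352 ≈ 0.00013602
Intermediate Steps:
c(U, K) = 1
1/(7351 + c(-79, 16*(-2))) = 1/(7351 + 1) = 1/7352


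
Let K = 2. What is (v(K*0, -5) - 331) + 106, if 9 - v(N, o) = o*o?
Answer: -241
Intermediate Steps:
v(N, o) = 9 - o² (v(N, o) = 9 - o*o = 9 - o²)
(v(K*0, -5) - 331) + 106 = ((9 - 1*(-5)²) - 331) + 106 = ((9 - 1*25) - 331) + 106 = ((9 - 25) - 331) + 106 = (-16 - 331) + 106 = -347 + 106 = -241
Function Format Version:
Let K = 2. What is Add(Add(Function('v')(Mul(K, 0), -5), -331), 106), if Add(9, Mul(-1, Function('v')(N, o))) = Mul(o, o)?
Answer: -241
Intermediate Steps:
Function('v')(N, o) = Add(9, Mul(-1, Pow(o, 2))) (Function('v')(N, o) = Add(9, Mul(-1, Mul(o, o))) = Add(9, Mul(-1, Pow(o, 2))))
Add(Add(Function('v')(Mul(K, 0), -5), -331), 106) = Add(Add(Add(9, Mul(-1, Pow(-5, 2))), -331), 106) = Add(Add(Add(9, Mul(-1, 25)), -331), 106) = Add(Add(Add(9, -25), -331), 106) = Add(Add(-16, -331), 106) = Add(-347, 106) = -241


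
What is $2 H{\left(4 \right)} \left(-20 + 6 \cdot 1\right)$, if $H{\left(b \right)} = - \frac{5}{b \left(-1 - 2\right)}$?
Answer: $- \frac{35}{3} \approx -11.667$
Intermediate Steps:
$H{\left(b \right)} = \frac{5}{3 b}$ ($H{\left(b \right)} = - \frac{5}{b \left(-3\right)} = - \frac{5}{\left(-3\right) b} = - 5 \left(- \frac{1}{3 b}\right) = \frac{5}{3 b}$)
$2 H{\left(4 \right)} \left(-20 + 6 \cdot 1\right) = 2 \frac{5}{3 \cdot 4} \left(-20 + 6 \cdot 1\right) = 2 \cdot \frac{5}{3} \cdot \frac{1}{4} \left(-20 + 6\right) = 2 \cdot \frac{5}{12} \left(-14\right) = \frac{5}{6} \left(-14\right) = - \frac{35}{3}$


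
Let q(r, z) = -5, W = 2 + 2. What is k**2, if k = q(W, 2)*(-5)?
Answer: 625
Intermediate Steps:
W = 4
k = 25 (k = -5*(-5) = 25)
k**2 = 25**2 = 625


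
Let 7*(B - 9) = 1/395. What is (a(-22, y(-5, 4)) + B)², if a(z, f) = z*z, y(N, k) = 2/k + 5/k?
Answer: 1858167017316/7645225 ≈ 2.4305e+5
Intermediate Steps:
y(N, k) = 7/k
a(z, f) = z²
B = 24886/2765 (B = 9 + (⅐)/395 = 9 + (⅐)*(1/395) = 9 + 1/2765 = 24886/2765 ≈ 9.0004)
(a(-22, y(-5, 4)) + B)² = ((-22)² + 24886/2765)² = (484 + 24886/2765)² = (1363146/2765)² = 1858167017316/7645225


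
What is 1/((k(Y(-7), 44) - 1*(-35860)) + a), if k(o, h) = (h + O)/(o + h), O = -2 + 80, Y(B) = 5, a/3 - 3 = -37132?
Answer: -49/3700701 ≈ -1.3241e-5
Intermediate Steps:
a = -111387 (a = 9 + 3*(-37132) = 9 - 111396 = -111387)
O = 78
k(o, h) = (78 + h)/(h + o) (k(o, h) = (h + 78)/(o + h) = (78 + h)/(h + o))
1/((k(Y(-7), 44) - 1*(-35860)) + a) = 1/(((78 + 44)/(44 + 5) - 1*(-35860)) - 111387) = 1/((122/49 + 35860) - 111387) = 1/(1757262/49 - 111387) = 1/(-3700701/49) = -49/3700701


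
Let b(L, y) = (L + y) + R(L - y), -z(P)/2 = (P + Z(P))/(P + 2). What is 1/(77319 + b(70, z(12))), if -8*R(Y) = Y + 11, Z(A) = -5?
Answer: 4/309511 ≈ 1.2924e-5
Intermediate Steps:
R(Y) = -11/8 - Y/8 (R(Y) = -(Y + 11)/8 = -(11 + Y)/8 = -11/8 - Y/8)
z(P) = -2*(-5 + P)/(2 + P) (z(P) = -2*(P - 5)/(P + 2) = -2*(-5 + P)/(2 + P))
b(L, y) = -11/8 + 7*L/8 + 9*y/8 (b(L, y) = (L + y) + (-11/8 - (L - y)/8) = (L + y) + (-11/8 + (-L/8 + y/8)) = (L + y) + (-11/8 - L/8 + y/8) = -11/8 + 7*L/8 + 9*y/8)
1/(77319 + b(70, z(12))) = 1/(77319 + (-11/8 + (7/8)*70 + 9*(2*(5 - 1*12)/(2 + 12))/8)) = 1/(77319 + (-11/8 + 245/4 + 9*(2*(5 - 12)/14)/8)) = 1/(77319 + (-11/8 + 245/4 + 9*(2*(1/14)*(-7))/8)) = 1/(77319 + (-11/8 + 245/4 + (9/8)*(-1))) = 1/(77319 + (-11/8 + 245/4 - 9/8)) = 1/(77319 + 235/4) = 1/(309511/4) = 4/309511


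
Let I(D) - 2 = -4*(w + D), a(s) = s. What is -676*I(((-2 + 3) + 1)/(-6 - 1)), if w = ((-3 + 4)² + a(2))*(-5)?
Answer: -298792/7 ≈ -42685.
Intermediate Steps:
w = -15 (w = ((-3 + 4)² + 2)*(-5) = (1² + 2)*(-5) = (1 + 2)*(-5) = 3*(-5) = -15)
I(D) = 62 - 4*D (I(D) = 2 - 4*(-15 + D) = 2 + (60 - 4*D) = 62 - 4*D)
-676*I(((-2 + 3) + 1)/(-6 - 1)) = -676*(62 - 4*((-2 + 3) + 1)/(-6 - 1)) = -676*(62 - 4*(1 + 1)/(-7)) = -676*(62 - 8*(-1)/7) = -676*(62 - 4*(-2/7)) = -676*(62 + 8/7) = -676*442/7 = -298792/7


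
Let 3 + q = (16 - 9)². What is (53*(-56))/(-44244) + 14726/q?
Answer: 81459209/254403 ≈ 320.20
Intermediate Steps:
q = 46 (q = -3 + (16 - 9)² = -3 + 7² = -3 + 49 = 46)
(53*(-56))/(-44244) + 14726/q = (53*(-56))/(-44244) + 14726/46 = -2968*(-1/44244) + 14726*(1/46) = 742/11061 + 7363/23 = 81459209/254403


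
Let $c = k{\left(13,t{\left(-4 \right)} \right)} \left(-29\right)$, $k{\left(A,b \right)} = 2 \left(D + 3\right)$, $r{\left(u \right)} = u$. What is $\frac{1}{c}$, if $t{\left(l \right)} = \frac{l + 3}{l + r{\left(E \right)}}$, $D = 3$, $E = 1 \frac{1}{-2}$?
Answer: $- \frac{1}{348} \approx -0.0028736$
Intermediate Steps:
$E = - \frac{1}{2}$ ($E = 1 \left(- \frac{1}{2}\right) = - \frac{1}{2} \approx -0.5$)
$t{\left(l \right)} = \frac{3 + l}{- \frac{1}{2} + l}$ ($t{\left(l \right)} = \frac{l + 3}{l - \frac{1}{2}} = \frac{3 + l}{- \frac{1}{2} + l}$)
$k{\left(A,b \right)} = 12$ ($k{\left(A,b \right)} = 2 \left(3 + 3\right) = 2 \cdot 6 = 12$)
$c = -348$ ($c = 12 \left(-29\right) = -348$)
$\frac{1}{c} = \frac{1}{-348} = - \frac{1}{348}$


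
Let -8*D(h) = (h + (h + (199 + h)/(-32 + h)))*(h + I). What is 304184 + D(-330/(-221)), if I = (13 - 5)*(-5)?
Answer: 400631424633097/1317144088 ≈ 3.0417e+5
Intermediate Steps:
I = -40 (I = 8*(-5) = -40)
D(h) = -(-40 + h)*(2*h + (199 + h)/(-32 + h))/8 (D(h) = -(h + (h + (199 + h)/(-32 + h)))*(h - 40)/8 = -(h + (h + (199 + h)/(-32 + h)))*(-40 + h)/8 = -(2*h + (199 + h)/(-32 + h))*(-40 + h)/8 = -(-40 + h)*(2*h + (199 + h)/(-32 + h))/8)
304184 + D(-330/(-221)) = 304184 + (7960 - (-897270)/(-221) - 2*(-330/(-221))³ + 143*(-330/(-221))²)/(8*(-32 - 330/(-221))) = 304184 + (7960 - (-897270)*(-1)/221 - 2*(-330*(-1/221))³ + 143*(-330*(-1/221))²)/(8*(-32 - 330*(-1/221))) = 304184 + (7960 - 2719*330/221 - 2*(330/221)³ + 143*(330/221)²)/(8*(-32 + 330/221)) = 304184 + (7960 - 897270/221 - 2*35937000/10793861 + 143*(108900/48841))/(8*(-6742/221)) = 304184 + (⅛)*(-221/6742)*(7960 - 897270/221 - 71874000/10793861 + 1197900/3757) = 304184 + (⅛)*(-221/6742)*(45465262190/10793861) = 304184 - 22732631095/1317144088 = 400631424633097/1317144088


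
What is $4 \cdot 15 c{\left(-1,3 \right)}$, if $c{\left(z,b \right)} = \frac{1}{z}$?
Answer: $-60$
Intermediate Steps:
$4 \cdot 15 c{\left(-1,3 \right)} = \frac{4 \cdot 15}{-1} = 60 \left(-1\right) = -60$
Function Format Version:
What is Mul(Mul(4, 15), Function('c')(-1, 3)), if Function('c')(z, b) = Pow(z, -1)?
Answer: -60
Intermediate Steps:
Mul(Mul(4, 15), Function('c')(-1, 3)) = Mul(Mul(4, 15), Pow(-1, -1)) = Mul(60, -1) = -60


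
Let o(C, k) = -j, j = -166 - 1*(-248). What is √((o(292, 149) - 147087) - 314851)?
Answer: 2*I*√115505 ≈ 679.72*I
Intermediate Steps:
j = 82 (j = -166 + 248 = 82)
o(C, k) = -82 (o(C, k) = -1*82 = -82)
√((o(292, 149) - 147087) - 314851) = √((-82 - 147087) - 314851) = √(-147169 - 314851) = √(-462020) = 2*I*√115505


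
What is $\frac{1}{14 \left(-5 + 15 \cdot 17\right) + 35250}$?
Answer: $\frac{1}{38750} \approx 2.5806 \cdot 10^{-5}$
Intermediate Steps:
$\frac{1}{14 \left(-5 + 15 \cdot 17\right) + 35250} = \frac{1}{14 \left(-5 + 255\right) + 35250} = \frac{1}{14 \cdot 250 + 35250} = \frac{1}{3500 + 35250} = \frac{1}{38750}$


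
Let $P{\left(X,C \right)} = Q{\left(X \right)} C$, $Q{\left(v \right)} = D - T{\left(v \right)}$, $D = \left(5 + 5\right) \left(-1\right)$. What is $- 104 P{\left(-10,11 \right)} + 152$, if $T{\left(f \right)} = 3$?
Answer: $15024$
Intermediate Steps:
$D = -10$ ($D = 10 \left(-1\right) = -10$)
$Q{\left(v \right)} = -13$ ($Q{\left(v \right)} = -10 - 3 = -13$)
$P{\left(X,C \right)} = - 13 C$
$- 104 P{\left(-10,11 \right)} + 152 = - 104 \left(\left(-13\right) 11\right) + 152 = \left(-104\right) \left(-143\right) + 152 = 14872 + 152 = 15024$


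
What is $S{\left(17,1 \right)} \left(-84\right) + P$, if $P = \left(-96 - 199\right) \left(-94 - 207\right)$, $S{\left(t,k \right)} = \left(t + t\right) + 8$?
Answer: $85267$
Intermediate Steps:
$S{\left(t,k \right)} = 8 + 2 t$ ($S{\left(t,k \right)} = 2 t + 8 = 8 + 2 t$)
$P = 88795$ ($P = \left(-295\right) \left(-301\right) = 88795$)
$S{\left(17,1 \right)} \left(-84\right) + P = \left(8 + 2 \cdot 17\right) \left(-84\right) + 88795 = \left(8 + 34\right) \left(-84\right) + 88795 = 42 \left(-84\right) + 88795 = -3528 + 88795 = 85267$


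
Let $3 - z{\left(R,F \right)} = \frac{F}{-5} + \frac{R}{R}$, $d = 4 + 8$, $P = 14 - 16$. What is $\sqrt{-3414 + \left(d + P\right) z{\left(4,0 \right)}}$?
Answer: $i \sqrt{3394} \approx 58.258 i$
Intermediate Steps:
$P = -2$
$d = 12$
$z{\left(R,F \right)} = 2 + \frac{F}{5}$ ($z{\left(R,F \right)} = 3 - \left(\frac{F}{-5} + \frac{R}{R}\right) = 3 - \left(F \left(- \frac{1}{5}\right) + 1\right) = 3 - \left(- \frac{F}{5} + 1\right) = 3 - \left(1 - \frac{F}{5}\right) = 3 + \left(-1 + \frac{F}{5}\right) = 2 + \frac{F}{5}$)
$\sqrt{-3414 + \left(d + P\right) z{\left(4,0 \right)}} = \sqrt{-3414 + \left(12 - 2\right) \left(2 + \frac{1}{5} \cdot 0\right)} = \sqrt{-3414 + 10 \left(2 + 0\right)} = \sqrt{-3414 + 10 \cdot 2} = \sqrt{-3414 + 20} = \sqrt{-3394} = i \sqrt{3394}$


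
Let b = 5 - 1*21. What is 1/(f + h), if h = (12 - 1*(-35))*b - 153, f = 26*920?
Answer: 1/23015 ≈ 4.3450e-5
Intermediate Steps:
b = -16 (b = 5 - 21 = -16)
f = 23920
h = -905 (h = (12 - 1*(-35))*(-16) - 153 = (12 + 35)*(-16) - 153 = 47*(-16) - 153 = -752 - 153 = -905)
1/(f + h) = 1/(23920 - 905) = 1/23015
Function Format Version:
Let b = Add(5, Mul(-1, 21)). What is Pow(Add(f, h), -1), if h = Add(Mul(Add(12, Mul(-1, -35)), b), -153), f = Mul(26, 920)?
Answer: Rational(1, 23015) ≈ 4.3450e-5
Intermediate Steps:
b = -16 (b = Add(5, -21) = -16)
f = 23920
h = -905 (h = Add(Mul(Add(12, Mul(-1, -35)), -16), -153) = Add(Mul(Add(12, 35), -16), -153) = Add(Mul(47, -16), -153) = Add(-752, -153) = -905)
Pow(Add(f, h), -1) = Pow(Add(23920, -905), -1) = Pow(23015, -1) = Rational(1, 23015)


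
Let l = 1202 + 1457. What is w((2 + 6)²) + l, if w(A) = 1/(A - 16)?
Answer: 127633/48 ≈ 2659.0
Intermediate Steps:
w(A) = 1/(-16 + A)
l = 2659
w((2 + 6)²) + l = 1/(-16 + (2 + 6)²) + 2659 = 1/(-16 + 8²) + 2659 = 1/(-16 + 64) + 2659 = 1/48 + 2659 = 127633/48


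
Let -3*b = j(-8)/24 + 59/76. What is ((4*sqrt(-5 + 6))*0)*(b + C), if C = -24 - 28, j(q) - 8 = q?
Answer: 0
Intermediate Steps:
j(q) = 8 + q
C = -52
b = -59/228 (b = -((8 - 8)/24 + 59/76)/3 = -(0*(1/24) + 59*(1/76))/3 = -(0 + 59/76)/3 = -1/3*59/76 = -59/228 ≈ -0.25877)
((4*sqrt(-5 + 6))*0)*(b + C) = ((4*sqrt(-5 + 6))*0)*(-59/228 - 52) = ((4*sqrt(1))*0)*(-11915/228) = ((4*1)*0)*(-11915/228) = (4*0)*(-11915/228) = 0*(-11915/228) = 0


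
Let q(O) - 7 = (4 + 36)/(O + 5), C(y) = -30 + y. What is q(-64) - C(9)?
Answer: 1612/59 ≈ 27.322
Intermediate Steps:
q(O) = 7 + 40/(5 + O) (q(O) = 7 + (4 + 36)/(O + 5) = 7 + 40/(5 + O))
q(-64) - C(9) = (75 + 7*(-64))/(5 - 64) - (-30 + 9) = (75 - 448)/(-59) - 1*(-21) = -1/59*(-373) + 21 = 373/59 + 21 = 1612/59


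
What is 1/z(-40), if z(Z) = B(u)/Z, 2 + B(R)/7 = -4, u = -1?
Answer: 20/21 ≈ 0.95238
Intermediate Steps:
B(R) = -42 (B(R) = -14 + 7*(-4) = -14 - 28 = -42)
z(Z) = -42/Z
1/z(-40) = 1/(-42/(-40)) = 1/(-42*(-1/40)) = 1/(21/20) = 20/21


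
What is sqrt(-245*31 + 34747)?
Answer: 4*sqrt(1697) ≈ 164.78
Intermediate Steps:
sqrt(-245*31 + 34747) = sqrt(-7595 + 34747) = sqrt(27152) = 4*sqrt(1697)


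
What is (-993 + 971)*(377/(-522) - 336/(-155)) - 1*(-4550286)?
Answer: 6347604607/1395 ≈ 4.5503e+6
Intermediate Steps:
(-993 + 971)*(377/(-522) - 336/(-155)) - 1*(-4550286) = -22*(377*(-1/522) - 336*(-1/155)) + 4550286 = -22*(-13/18 + 336/155) + 4550286 = -22*4033/2790 + 4550286 = -44363/1395 + 4550286 = 6347604607/1395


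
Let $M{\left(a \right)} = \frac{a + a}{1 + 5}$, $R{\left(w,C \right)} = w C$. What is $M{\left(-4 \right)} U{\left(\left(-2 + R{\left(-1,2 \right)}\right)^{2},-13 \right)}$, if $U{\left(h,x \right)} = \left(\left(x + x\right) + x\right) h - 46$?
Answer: $\frac{2680}{3} \approx 893.33$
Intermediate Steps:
$R{\left(w,C \right)} = C w$
$M{\left(a \right)} = \frac{a}{3}$ ($M{\left(a \right)} = \frac{2 a}{6} = 2 a \frac{1}{6} = \frac{a}{3}$)
$U{\left(h,x \right)} = -46 + 3 h x$ ($U{\left(h,x \right)} = \left(2 x + x\right) h - 46 = 3 x h - 46 = 3 h x - 46 = -46 + 3 h x$)
$M{\left(-4 \right)} U{\left(\left(-2 + R{\left(-1,2 \right)}\right)^{2},-13 \right)} = \frac{1}{3} \left(-4\right) \left(-46 + 3 \left(-2 + 2 \left(-1\right)\right)^{2} \left(-13\right)\right) = - \frac{4 \left(-46 + 3 \left(-2 - 2\right)^{2} \left(-13\right)\right)}{3} = - \frac{4 \left(-46 + 3 \left(-4\right)^{2} \left(-13\right)\right)}{3} = - \frac{4 \left(-46 + 3 \cdot 16 \left(-13\right)\right)}{3} = - \frac{4 \left(-46 - 624\right)}{3} = \left(- \frac{4}{3}\right) \left(-670\right) = \frac{2680}{3}$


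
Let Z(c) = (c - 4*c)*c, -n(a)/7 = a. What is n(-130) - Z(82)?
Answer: 21082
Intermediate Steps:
n(a) = -7*a
Z(c) = -3*c**2 (Z(c) = (-3*c)*c = -3*c**2)
n(-130) - Z(82) = -7*(-130) - (-3)*82**2 = 910 - (-3)*6724 = 910 - 1*(-20172) = 910 + 20172 = 21082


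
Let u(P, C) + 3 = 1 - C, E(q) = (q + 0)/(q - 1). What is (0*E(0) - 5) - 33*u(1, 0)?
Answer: 61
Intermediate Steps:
E(q) = q/(-1 + q)
u(P, C) = -2 - C (u(P, C) = -3 + (1 - C) = -2 - C)
(0*E(0) - 5) - 33*u(1, 0) = (0*(0/(-1 + 0)) - 5) - 33*(-2 - 1*0) = (0*(0/(-1)) - 5) - 33*(-2 + 0) = (0*(0*(-1)) - 5) - 33*(-2) = (0*0 - 5) + 66 = (0 - 5) + 66 = -5 + 66 = 61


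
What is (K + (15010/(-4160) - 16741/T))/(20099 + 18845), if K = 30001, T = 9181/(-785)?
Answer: 120035859575/148738663424 ≈ 0.80702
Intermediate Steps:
T = -9181/785 (T = 9181*(-1/785) = -9181/785 ≈ -11.696)
(K + (15010/(-4160) - 16741/T))/(20099 + 18845) = (30001 + (15010/(-4160) - 16741/(-9181/785)))/(20099 + 18845) = (30001 + (15010*(-1/4160) - 16741*(-785/9181)))/38944 = (30001 + (-1501/416 + 13141685/9181))*(1/38944) = (30001 + 5453160279/3819296)*(1/38944) = (120035859575/3819296)*(1/38944) = 120035859575/148738663424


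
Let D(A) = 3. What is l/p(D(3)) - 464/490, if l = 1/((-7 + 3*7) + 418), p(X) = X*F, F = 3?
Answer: -901771/952560 ≈ -0.94668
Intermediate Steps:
p(X) = 3*X (p(X) = X*3 = 3*X)
l = 1/432 (l = 1/((-7 + 21) + 418) = 1/(14 + 418) = 1/432 ≈ 0.0023148)
l/p(D(3)) - 464/490 = 1/(432*((3*3))) - 464/490 = (1/432)/9 - 464*1/490 = (1/432)*(⅑) - 232/245 = 1/3888 - 232/245 = -901771/952560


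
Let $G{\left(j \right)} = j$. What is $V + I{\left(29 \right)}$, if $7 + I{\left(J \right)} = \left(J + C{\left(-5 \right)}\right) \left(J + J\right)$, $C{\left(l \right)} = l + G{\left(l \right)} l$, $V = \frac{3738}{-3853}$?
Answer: $\frac{10919517}{3853} \approx 2834.0$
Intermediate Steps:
$V = - \frac{3738}{3853}$ ($V = 3738 \left(- \frac{1}{3853}\right) = - \frac{3738}{3853} \approx -0.97015$)
$C{\left(l \right)} = l + l^{2}$ ($C{\left(l \right)} = l + l l = l + l^{2}$)
$I{\left(J \right)} = -7 + 2 J \left(20 + J\right)$ ($I{\left(J \right)} = -7 + \left(J - 5 \left(1 - 5\right)\right) \left(J + J\right) = -7 + \left(J - -20\right) 2 J = -7 + \left(J + 20\right) 2 J = -7 + \left(20 + J\right) 2 J = -7 + 2 J \left(20 + J\right)$)
$V + I{\left(29 \right)} = - \frac{3738}{3853} + \left(-7 + 2 \cdot 29^{2} + 40 \cdot 29\right) = - \frac{3738}{3853} + \left(-7 + 2 \cdot 841 + 1160\right) = - \frac{3738}{3853} + \left(-7 + 1682 + 1160\right) = - \frac{3738}{3853} + 2835 = \frac{10919517}{3853}$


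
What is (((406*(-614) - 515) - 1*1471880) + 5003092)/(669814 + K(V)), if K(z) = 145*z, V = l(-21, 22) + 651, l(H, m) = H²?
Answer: 3281413/828154 ≈ 3.9623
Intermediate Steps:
V = 1092 (V = (-21)² + 651 = 441 + 651 = 1092)
(((406*(-614) - 515) - 1*1471880) + 5003092)/(669814 + K(V)) = (((406*(-614) - 515) - 1*1471880) + 5003092)/(669814 + 145*1092) = (((-249284 - 515) - 1471880) + 5003092)/(669814 + 158340) = ((-249799 - 1471880) + 5003092)/828154 = (-1721679 + 5003092)*(1/828154) = 3281413*(1/828154) = 3281413/828154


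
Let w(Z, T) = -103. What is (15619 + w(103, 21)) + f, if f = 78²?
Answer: 21600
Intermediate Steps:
f = 6084
(15619 + w(103, 21)) + f = (15619 - 103) + 6084 = 15516 + 6084 = 21600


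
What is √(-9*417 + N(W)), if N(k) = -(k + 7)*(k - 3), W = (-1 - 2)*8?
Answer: 18*I*√13 ≈ 64.9*I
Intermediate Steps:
W = -24 (W = -3*8 = -24)
N(k) = -(-3 + k)*(7 + k) (N(k) = -(7 + k)*(-3 + k) = -(-3 + k)*(7 + k))
√(-9*417 + N(W)) = √(-9*417 + (21 - 1*(-24)² - 4*(-24))) = √(-3753 + (21 - 1*576 + 96)) = √(-3753 + (21 - 576 + 96)) = √(-3753 - 459) = √(-4212) = 18*I*√13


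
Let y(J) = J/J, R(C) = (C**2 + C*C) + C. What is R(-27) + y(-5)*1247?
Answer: 2678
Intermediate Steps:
R(C) = C + 2*C**2 (R(C) = (C**2 + C**2) + C = 2*C**2 + C = C + 2*C**2)
y(J) = 1
R(-27) + y(-5)*1247 = -27*(1 + 2*(-27)) + 1*1247 = -27*(1 - 54) + 1247 = -27*(-53) + 1247 = 1431 + 1247 = 2678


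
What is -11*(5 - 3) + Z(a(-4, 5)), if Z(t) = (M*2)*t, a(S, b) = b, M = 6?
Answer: 38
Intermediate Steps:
Z(t) = 12*t (Z(t) = (6*2)*t = 12*t)
-11*(5 - 3) + Z(a(-4, 5)) = -11*(5 - 3) + 12*5 = -11*2 + 60 = -22 + 60 = 38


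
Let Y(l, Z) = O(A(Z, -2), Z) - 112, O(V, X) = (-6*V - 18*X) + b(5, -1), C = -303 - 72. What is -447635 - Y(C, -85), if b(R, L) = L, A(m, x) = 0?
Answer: -449052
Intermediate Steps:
C = -375
O(V, X) = -1 - 18*X - 6*V (O(V, X) = (-6*V - 18*X) - 1 = (-18*X - 6*V) - 1 = -1 - 18*X - 6*V)
Y(l, Z) = -113 - 18*Z (Y(l, Z) = (-1 - 18*Z - 6*0) - 112 = (-1 - 18*Z + 0) - 112 = (-1 - 18*Z) - 112 = -113 - 18*Z)
-447635 - Y(C, -85) = -447635 - (-113 - 18*(-85)) = -447635 - (-113 + 1530) = -447635 - 1*1417 = -447635 - 1417 = -449052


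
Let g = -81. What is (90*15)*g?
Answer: -109350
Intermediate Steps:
(90*15)*g = (90*15)*(-81) = 1350*(-81) = -109350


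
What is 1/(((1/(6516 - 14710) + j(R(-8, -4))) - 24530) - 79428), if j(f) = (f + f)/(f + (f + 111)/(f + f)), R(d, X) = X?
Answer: -1138966/118404103151 ≈ -9.6193e-6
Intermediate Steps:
j(f) = 2*f/(f + (111 + f)/(2*f)) (j(f) = (2*f)/(f + (111 + f)/((2*f))) = (2*f)/(f + (111 + f)*(1/(2*f))) = (2*f)/(f + (111 + f)/(2*f)) = 2*f/(f + (111 + f)/(2*f)))
1/(((1/(6516 - 14710) + j(R(-8, -4))) - 24530) - 79428) = 1/(((1/(6516 - 14710) + 4*(-4)²/(111 - 4 + 2*(-4)²)) - 24530) - 79428) = 1/(((1/(-8194) + 4*16/(111 - 4 + 2*16)) - 24530) - 79428) = 1/(((-1/8194 + 4*16/(111 - 4 + 32)) - 24530) - 79428) = 1/(((-1/8194 + 4*16/139) - 24530) - 79428) = 1/(((-1/8194 + 4*16*(1/139)) - 24530) - 79428) = 1/(((-1/8194 + 64/139) - 24530) - 79428) = 1/((524277/1138966 - 24530) - 79428) = 1/(-27938311703/1138966 - 79428) = 1/(-118404103151/1138966) = -1138966/118404103151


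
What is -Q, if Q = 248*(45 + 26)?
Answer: -17608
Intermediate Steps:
Q = 17608 (Q = 248*71 = 17608)
-Q = -1*17608 = -17608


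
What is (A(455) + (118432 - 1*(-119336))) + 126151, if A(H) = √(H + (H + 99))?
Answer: 363919 + √1009 ≈ 3.6395e+5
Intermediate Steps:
A(H) = √(99 + 2*H) (A(H) = √(H + (99 + H)) = √(99 + 2*H))
(A(455) + (118432 - 1*(-119336))) + 126151 = (√(99 + 2*455) + (118432 - 1*(-119336))) + 126151 = (√(99 + 910) + (118432 + 119336)) + 126151 = (√1009 + 237768) + 126151 = (237768 + √1009) + 126151 = 363919 + √1009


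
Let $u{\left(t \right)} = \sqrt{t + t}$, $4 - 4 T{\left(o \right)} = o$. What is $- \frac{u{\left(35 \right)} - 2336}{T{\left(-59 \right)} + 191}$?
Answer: $\frac{9344}{827} - \frac{4 \sqrt{70}}{827} \approx 11.258$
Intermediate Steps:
$T{\left(o \right)} = 1 - \frac{o}{4}$
$u{\left(t \right)} = \sqrt{2} \sqrt{t}$ ($u{\left(t \right)} = \sqrt{2 t} = \sqrt{2} \sqrt{t}$)
$- \frac{u{\left(35 \right)} - 2336}{T{\left(-59 \right)} + 191} = - \frac{\sqrt{2} \sqrt{35} - 2336}{\left(1 - - \frac{59}{4}\right) + 191} = - \frac{\sqrt{70} - 2336}{\left(1 + \frac{59}{4}\right) + 191} = - \frac{-2336 + \sqrt{70}}{\frac{63}{4} + 191} = - \frac{-2336 + \sqrt{70}}{\frac{827}{4}} = - \frac{\left(-2336 + \sqrt{70}\right) 4}{827} = - (- \frac{9344}{827} + \frac{4 \sqrt{70}}{827}) = \frac{9344}{827} - \frac{4 \sqrt{70}}{827}$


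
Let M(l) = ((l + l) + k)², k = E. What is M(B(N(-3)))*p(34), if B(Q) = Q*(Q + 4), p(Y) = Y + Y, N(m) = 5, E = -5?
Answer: 491300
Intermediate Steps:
k = -5
p(Y) = 2*Y
B(Q) = Q*(4 + Q)
M(l) = (-5 + 2*l)² (M(l) = ((l + l) - 5)² = (2*l - 5)² = (-5 + 2*l)²)
M(B(N(-3)))*p(34) = (-5 + 2*(5*(4 + 5)))²*(2*34) = (-5 + 2*(5*9))²*68 = (-5 + 2*45)²*68 = (-5 + 90)²*68 = 85²*68 = 7225*68 = 491300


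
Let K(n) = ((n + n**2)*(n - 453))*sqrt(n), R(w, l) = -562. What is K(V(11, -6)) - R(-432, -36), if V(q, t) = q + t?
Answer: 562 - 13440*sqrt(5) ≈ -29491.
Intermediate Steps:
K(n) = sqrt(n)*(-453 + n)*(n + n**2) (K(n) = ((n + n**2)*(-453 + n))*sqrt(n) = ((-453 + n)*(n + n**2))*sqrt(n) = sqrt(n)*(-453 + n)*(n + n**2))
K(V(11, -6)) - R(-432, -36) = (11 - 6)**(3/2)*(-453 + (11 - 6)**2 - 452*(11 - 6)) - 1*(-562) = 5**(3/2)*(-453 + 5**2 - 452*5) + 562 = (5*sqrt(5))*(-453 + 25 - 2260) + 562 = (5*sqrt(5))*(-2688) + 562 = -13440*sqrt(5) + 562 = 562 - 13440*sqrt(5)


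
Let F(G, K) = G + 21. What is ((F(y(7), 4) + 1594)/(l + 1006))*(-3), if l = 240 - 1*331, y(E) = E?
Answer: -1622/305 ≈ -5.3180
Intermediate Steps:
F(G, K) = 21 + G
l = -91 (l = 240 - 331 = -91)
((F(y(7), 4) + 1594)/(l + 1006))*(-3) = (((21 + 7) + 1594)/(-91 + 1006))*(-3) = ((28 + 1594)/915)*(-3) = (1622*(1/915))*(-3) = (1622/915)*(-3) = -1622/305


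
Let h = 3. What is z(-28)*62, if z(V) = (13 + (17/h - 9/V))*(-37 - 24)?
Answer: -3016145/42 ≈ -71813.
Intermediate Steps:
z(V) = -3416/3 + 549/V (z(V) = (13 + (17/3 - 9/V))*(-37 - 24) = (13 + (17*(⅓) - 9/V))*(-61) = (13 + (17/3 - 9/V))*(-61) = (56/3 - 9/V)*(-61) = -3416/3 + 549/V)
z(-28)*62 = (-3416/3 + 549/(-28))*62 = (-3416/3 + 549*(-1/28))*62 = (-3416/3 - 549/28)*62 = -97295/84*62 = -3016145/42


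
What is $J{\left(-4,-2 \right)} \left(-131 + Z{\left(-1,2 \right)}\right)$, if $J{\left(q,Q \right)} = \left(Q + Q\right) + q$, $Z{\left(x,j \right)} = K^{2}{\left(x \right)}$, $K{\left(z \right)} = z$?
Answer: $1040$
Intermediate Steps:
$Z{\left(x,j \right)} = x^{2}$
$J{\left(q,Q \right)} = q + 2 Q$ ($J{\left(q,Q \right)} = 2 Q + q = q + 2 Q$)
$J{\left(-4,-2 \right)} \left(-131 + Z{\left(-1,2 \right)}\right) = \left(-4 + 2 \left(-2\right)\right) \left(-131 + \left(-1\right)^{2}\right) = \left(-4 - 4\right) \left(-131 + 1\right) = \left(-8\right) \left(-130\right) = 1040$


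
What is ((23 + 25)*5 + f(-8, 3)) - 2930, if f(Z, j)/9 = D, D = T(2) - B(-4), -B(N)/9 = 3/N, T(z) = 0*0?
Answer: -11003/4 ≈ -2750.8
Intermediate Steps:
T(z) = 0
B(N) = -27/N
D = -27/4 (D = 0 - (-27)/(-4) = 0 - (-27)*(-1)/4 = 0 - 1*27/4 = 0 - 27/4 = -27/4 ≈ -6.7500)
f(Z, j) = -243/4 (f(Z, j) = 9*(-27/4) = -243/4)
((23 + 25)*5 + f(-8, 3)) - 2930 = ((23 + 25)*5 - 243/4) - 2930 = (48*5 - 243/4) - 2930 = (240 - 243/4) - 2930 = 717/4 - 2930 = -11003/4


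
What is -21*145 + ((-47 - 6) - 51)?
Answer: -3149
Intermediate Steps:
-21*145 + ((-47 - 6) - 51) = -3045 + (-53 - 51) = -3045 - 104 = -3149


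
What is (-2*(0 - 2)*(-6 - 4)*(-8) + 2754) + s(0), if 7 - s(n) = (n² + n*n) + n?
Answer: 3081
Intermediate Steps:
s(n) = 7 - n - 2*n² (s(n) = 7 - ((n² + n*n) + n) = 7 - ((n² + n²) + n) = 7 - (2*n² + n) = 7 - (n + 2*n²) = 7 + (-n - 2*n²) = 7 - n - 2*n²)
(-2*(0 - 2)*(-6 - 4)*(-8) + 2754) + s(0) = (-2*(0 - 2)*(-6 - 4)*(-8) + 2754) + (7 - 1*0 - 2*0²) = (-(-4)*(-10)*(-8) + 2754) + (7 + 0 - 2*0) = (-2*20*(-8) + 2754) + (7 + 0 + 0) = (-40*(-8) + 2754) + 7 = (320 + 2754) + 7 = 3074 + 7 = 3081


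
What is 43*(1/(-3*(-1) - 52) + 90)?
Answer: 189587/49 ≈ 3869.1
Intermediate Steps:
43*(1/(-3*(-1) - 52) + 90) = 43*(1/(3 - 52) + 90) = 43*(1/(-49) + 90) = 43*(-1/49 + 90) = 43*(4409/49) = 189587/49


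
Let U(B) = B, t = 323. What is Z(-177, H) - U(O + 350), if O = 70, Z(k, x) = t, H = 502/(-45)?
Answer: -97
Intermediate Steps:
H = -502/45 (H = 502*(-1/45) = -502/45 ≈ -11.156)
Z(k, x) = 323
Z(-177, H) - U(O + 350) = 323 - (70 + 350) = 323 - 1*420 = 323 - 420 = -97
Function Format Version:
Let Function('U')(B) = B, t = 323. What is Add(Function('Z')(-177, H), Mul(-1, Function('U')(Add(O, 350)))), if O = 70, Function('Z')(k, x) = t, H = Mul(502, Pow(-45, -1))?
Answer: -97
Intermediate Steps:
H = Rational(-502, 45) (H = Mul(502, Rational(-1, 45)) = Rational(-502, 45) ≈ -11.156)
Function('Z')(k, x) = 323
Add(Function('Z')(-177, H), Mul(-1, Function('U')(Add(O, 350)))) = Add(323, Mul(-1, Add(70, 350))) = Add(323, Mul(-1, 420)) = Add(323, -420) = -97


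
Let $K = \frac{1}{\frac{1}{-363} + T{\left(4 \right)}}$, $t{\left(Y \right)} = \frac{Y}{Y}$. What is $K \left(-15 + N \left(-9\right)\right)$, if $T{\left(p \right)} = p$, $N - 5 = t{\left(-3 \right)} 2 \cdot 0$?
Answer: $- \frac{21780}{1451} \approx -15.01$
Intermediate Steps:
$t{\left(Y \right)} = 1$
$N = 5$ ($N = 5 + 1 \cdot 2 \cdot 0 = 5 + 2 \cdot 0 = 5 + 0 = 5$)
$K = \frac{363}{1451}$ ($K = \frac{1}{\frac{1}{-363} + 4} = \frac{1}{- \frac{1}{363} + 4} = \frac{1}{\frac{1451}{363}} = \frac{363}{1451} \approx 0.25017$)
$K \left(-15 + N \left(-9\right)\right) = \frac{363 \left(-15 + 5 \left(-9\right)\right)}{1451} = \frac{363 \left(-15 - 45\right)}{1451} = \frac{363}{1451} \left(-60\right) = - \frac{21780}{1451}$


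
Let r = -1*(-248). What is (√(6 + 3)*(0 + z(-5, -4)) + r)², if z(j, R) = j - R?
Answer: 60025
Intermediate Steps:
r = 248
(√(6 + 3)*(0 + z(-5, -4)) + r)² = (√(6 + 3)*(0 + (-5 - 1*(-4))) + 248)² = (√9*(0 + (-5 + 4)) + 248)² = (3*(0 - 1) + 248)² = (3*(-1) + 248)² = (-3 + 248)² = 245² = 60025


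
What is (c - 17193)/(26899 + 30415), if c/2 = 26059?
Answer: 34925/57314 ≈ 0.60936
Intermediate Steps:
c = 52118 (c = 2*26059 = 52118)
(c - 17193)/(26899 + 30415) = (52118 - 17193)/(26899 + 30415) = 34925/57314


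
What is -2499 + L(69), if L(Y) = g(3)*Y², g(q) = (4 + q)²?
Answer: 230790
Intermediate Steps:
L(Y) = 49*Y² (L(Y) = (4 + 3)²*Y² = 7²*Y² = 49*Y²)
-2499 + L(69) = -2499 + 49*69² = -2499 + 49*4761 = -2499 + 233289 = 230790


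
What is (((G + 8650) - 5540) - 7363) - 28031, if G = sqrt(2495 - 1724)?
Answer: -32284 + sqrt(771) ≈ -32256.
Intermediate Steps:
G = sqrt(771) ≈ 27.767
(((G + 8650) - 5540) - 7363) - 28031 = (((sqrt(771) + 8650) - 5540) - 7363) - 28031 = (((8650 + sqrt(771)) - 5540) - 7363) - 28031 = ((3110 + sqrt(771)) - 7363) - 28031 = (-4253 + sqrt(771)) - 28031 = -32284 + sqrt(771)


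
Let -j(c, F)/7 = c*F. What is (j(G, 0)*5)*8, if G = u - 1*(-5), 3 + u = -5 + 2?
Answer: 0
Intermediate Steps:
u = -6 (u = -3 + (-5 + 2) = -3 - 3 = -6)
G = -1 (G = -6 - 1*(-5) = -6 + 5 = -1)
j(c, F) = -7*F*c (j(c, F) = -7*c*F = -7*F*c)
(j(G, 0)*5)*8 = (-7*0*(-1)*5)*8 = (0*5)*8 = 0*8 = 0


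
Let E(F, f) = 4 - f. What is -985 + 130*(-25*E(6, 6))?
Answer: 5515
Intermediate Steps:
-985 + 130*(-25*E(6, 6)) = -985 + 130*(-25*(4 - 1*6)) = -985 + 130*(-25*(4 - 6)) = -985 + 130*(-25*(-2)) = -985 + 130*50 = -985 + 6500 = 5515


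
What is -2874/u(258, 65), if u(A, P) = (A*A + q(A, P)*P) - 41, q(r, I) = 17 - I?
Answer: -2874/63403 ≈ -0.045329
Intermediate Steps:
u(A, P) = -41 + A² + P*(17 - P) (u(A, P) = (A*A + (17 - P)*P) - 41 = (A² + P*(17 - P)) - 41 = -41 + A² + P*(17 - P))
-2874/u(258, 65) = -2874/(-41 + 258² - 1*65*(-17 + 65)) = -2874/(-41 + 66564 - 1*65*48) = -2874/(-41 + 66564 - 3120) = -2874/63403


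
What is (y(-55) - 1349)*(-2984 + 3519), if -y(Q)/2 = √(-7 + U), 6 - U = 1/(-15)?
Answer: -721715 - 214*I*√210/3 ≈ -7.2172e+5 - 1033.7*I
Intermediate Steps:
U = 91/15 (U = 6 - 1/(-15) = 6 - 1*(-1/15) = 6 + 1/15 = 91/15 ≈ 6.0667)
y(Q) = -2*I*√210/15 (y(Q) = -2*√(-7 + 91/15) = -2*I*√210/15)
(y(-55) - 1349)*(-2984 + 3519) = (-2*I*√210/15 - 1349)*(-2984 + 3519) = (-1349 - 2*I*√210/15)*535 = -721715 - 214*I*√210/3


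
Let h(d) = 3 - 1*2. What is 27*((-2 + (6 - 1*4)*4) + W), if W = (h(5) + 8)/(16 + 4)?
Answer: 3483/20 ≈ 174.15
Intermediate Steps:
h(d) = 1 (h(d) = 3 - 2 = 1)
W = 9/20 (W = (1 + 8)/(16 + 4) = 9/20 ≈ 0.45000)
27*((-2 + (6 - 1*4)*4) + W) = 27*((-2 + (6 - 1*4)*4) + 9/20) = 27*((-2 + (6 - 4)*4) + 9/20) = 27*((-2 + 2*4) + 9/20) = 27*((-2 + 8) + 9/20) = 27*(6 + 9/20) = 27*(129/20) = 3483/20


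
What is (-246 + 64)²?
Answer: 33124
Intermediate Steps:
(-246 + 64)² = (-182)² = 33124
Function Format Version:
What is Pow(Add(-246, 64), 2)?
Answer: 33124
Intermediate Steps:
Pow(Add(-246, 64), 2) = Pow(-182, 2) = 33124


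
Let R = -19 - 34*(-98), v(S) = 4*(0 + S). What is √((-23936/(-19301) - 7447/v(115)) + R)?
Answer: √64993909643072695/4439230 ≈ 57.429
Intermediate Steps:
v(S) = 4*S
R = 3313 (R = -19 + 3332 = 3313)
√((-23936/(-19301) - 7447/v(115)) + R) = √((-23936/(-19301) - 7447/(4*115)) + 3313) = √((-23936*(-1/19301) - 7447/460) + 3313) = √((23936/19301 - 7447*1/460) + 3313) = √((23936/19301 - 7447/460) + 3313) = √(-132723987/8878460 + 3313) = √(29281613993/8878460) = √64993909643072695/4439230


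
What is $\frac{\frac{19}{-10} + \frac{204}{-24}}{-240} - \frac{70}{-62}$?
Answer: $\frac{10903}{9300} \approx 1.1724$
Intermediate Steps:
$\frac{\frac{19}{-10} + \frac{204}{-24}}{-240} - \frac{70}{-62} = \left(19 \left(- \frac{1}{10}\right) + 204 \left(- \frac{1}{24}\right)\right) \left(- \frac{1}{240}\right) - - \frac{35}{31} = \left(- \frac{19}{10} - \frac{17}{2}\right) \left(- \frac{1}{240}\right) + \frac{35}{31} = \left(- \frac{52}{5}\right) \left(- \frac{1}{240}\right) + \frac{35}{31} = \frac{13}{300} + \frac{35}{31} = \frac{10903}{9300}$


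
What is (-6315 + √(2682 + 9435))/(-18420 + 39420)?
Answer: -421/1400 + √12117/21000 ≈ -0.29547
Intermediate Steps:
(-6315 + √(2682 + 9435))/(-18420 + 39420) = (-6315 + √12117)/21000 = (-6315 + √12117)*(1/21000) = -421/1400 + √12117/21000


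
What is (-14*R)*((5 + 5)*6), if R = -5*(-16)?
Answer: -67200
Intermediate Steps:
R = 80
(-14*R)*((5 + 5)*6) = (-14*80)*((5 + 5)*6) = -11200*6 = -1120*60 = -67200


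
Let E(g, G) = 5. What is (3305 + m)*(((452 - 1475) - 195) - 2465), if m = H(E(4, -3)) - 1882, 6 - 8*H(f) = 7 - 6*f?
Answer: -42034079/8 ≈ -5.2543e+6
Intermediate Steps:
H(f) = -⅛ + 3*f/4 (H(f) = ¾ - (7 - 6*f)/8 = ¾ + (-7/8 + 3*f/4) = -⅛ + 3*f/4)
m = -15027/8 (m = (-⅛ + (¾)*5) - 1882 = (-⅛ + 15/4) - 1882 = 29/8 - 1882 = -15027/8 ≈ -1878.4)
(3305 + m)*(((452 - 1475) - 195) - 2465) = (3305 - 15027/8)*(((452 - 1475) - 195) - 2465) = 11413*((-1023 - 195) - 2465)/8 = 11413*(-1218 - 2465)/8 = (11413/8)*(-3683) = -42034079/8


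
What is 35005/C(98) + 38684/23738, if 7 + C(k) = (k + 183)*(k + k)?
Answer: 1480618943/653613961 ≈ 2.2653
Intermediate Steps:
C(k) = -7 + 2*k*(183 + k) (C(k) = -7 + (k + 183)*(k + k) = -7 + (183 + k)*(2*k) = -7 + 2*k*(183 + k))
35005/C(98) + 38684/23738 = 35005/(-7 + 2*98² + 366*98) + 38684/23738 = 35005/(-7 + 2*9604 + 35868) + 38684*(1/23738) = 35005/(-7 + 19208 + 35868) + 19342/11869 = 35005/55069 + 19342/11869 = 1480618943/653613961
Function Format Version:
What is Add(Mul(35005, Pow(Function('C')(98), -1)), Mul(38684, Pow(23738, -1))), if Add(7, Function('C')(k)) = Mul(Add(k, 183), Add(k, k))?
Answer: Rational(1480618943, 653613961) ≈ 2.2653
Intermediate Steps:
Function('C')(k) = Add(-7, Mul(2, k, Add(183, k))) (Function('C')(k) = Add(-7, Mul(Add(k, 183), Add(k, k))) = Add(-7, Mul(Add(183, k), Mul(2, k))) = Add(-7, Mul(2, k, Add(183, k))))
Add(Mul(35005, Pow(Function('C')(98), -1)), Mul(38684, Pow(23738, -1))) = Add(Mul(35005, Pow(Add(-7, Mul(2, Pow(98, 2)), Mul(366, 98)), -1)), Mul(38684, Pow(23738, -1))) = Add(Mul(35005, Pow(Add(-7, Mul(2, 9604), 35868), -1)), Mul(38684, Rational(1, 23738))) = Add(Mul(35005, Pow(Add(-7, 19208, 35868), -1)), Rational(19342, 11869)) = Add(Mul(35005, Pow(55069, -1)), Rational(19342, 11869)) = Add(Mul(35005, Rational(1, 55069)), Rational(19342, 11869)) = Add(Rational(35005, 55069), Rational(19342, 11869)) = Rational(1480618943, 653613961)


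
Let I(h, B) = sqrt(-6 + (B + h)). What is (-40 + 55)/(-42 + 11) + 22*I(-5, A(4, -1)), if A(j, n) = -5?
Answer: -15/31 + 88*I ≈ -0.48387 + 88.0*I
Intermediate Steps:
I(h, B) = sqrt(-6 + B + h)
(-40 + 55)/(-42 + 11) + 22*I(-5, A(4, -1)) = (-40 + 55)/(-42 + 11) + 22*sqrt(-6 - 5 - 5) = 15/(-31) + 22*sqrt(-16) = 15*(-1/31) + 22*(4*I) = -15/31 + 88*I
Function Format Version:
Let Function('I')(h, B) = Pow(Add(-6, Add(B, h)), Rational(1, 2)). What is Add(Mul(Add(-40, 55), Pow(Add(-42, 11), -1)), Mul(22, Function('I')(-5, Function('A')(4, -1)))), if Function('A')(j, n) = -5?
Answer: Add(Rational(-15, 31), Mul(88, I)) ≈ Add(-0.48387, Mul(88.000, I))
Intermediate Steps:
Function('I')(h, B) = Pow(Add(-6, B, h), Rational(1, 2))
Add(Mul(Add(-40, 55), Pow(Add(-42, 11), -1)), Mul(22, Function('I')(-5, Function('A')(4, -1)))) = Add(Mul(Add(-40, 55), Pow(Add(-42, 11), -1)), Mul(22, Pow(Add(-6, -5, -5), Rational(1, 2)))) = Add(Mul(15, Pow(-31, -1)), Mul(22, Pow(-16, Rational(1, 2)))) = Add(Mul(15, Rational(-1, 31)), Mul(22, Mul(4, I))) = Add(Rational(-15, 31), Mul(88, I))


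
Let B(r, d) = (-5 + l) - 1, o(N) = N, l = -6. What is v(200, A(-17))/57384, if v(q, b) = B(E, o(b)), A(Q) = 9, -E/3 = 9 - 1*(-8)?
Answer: -1/4782 ≈ -0.00020912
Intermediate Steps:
E = -51 (E = -3*(9 - 1*(-8)) = -3*(9 + 8) = -3*17 = -51)
B(r, d) = -12 (B(r, d) = (-5 - 6) - 1 = -11 - 1 = -12)
v(q, b) = -12
v(200, A(-17))/57384 = -12/57384 = -12*1/57384 = -1/4782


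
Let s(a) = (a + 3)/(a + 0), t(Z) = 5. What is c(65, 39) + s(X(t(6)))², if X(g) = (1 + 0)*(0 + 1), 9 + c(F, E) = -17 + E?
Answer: 29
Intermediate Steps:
c(F, E) = -26 + E (c(F, E) = -9 + (-17 + E) = -26 + E)
X(g) = 1 (X(g) = 1*1 = 1)
s(a) = (3 + a)/a
c(65, 39) + s(X(t(6)))² = (-26 + 39) + ((3 + 1)/1)² = 13 + (1*4)² = 13 + 4² = 13 + 16 = 29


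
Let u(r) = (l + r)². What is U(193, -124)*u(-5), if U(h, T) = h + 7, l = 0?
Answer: 5000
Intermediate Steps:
U(h, T) = 7 + h
u(r) = r² (u(r) = (0 + r)² = r²)
U(193, -124)*u(-5) = (7 + 193)*(-5)² = 200*25 = 5000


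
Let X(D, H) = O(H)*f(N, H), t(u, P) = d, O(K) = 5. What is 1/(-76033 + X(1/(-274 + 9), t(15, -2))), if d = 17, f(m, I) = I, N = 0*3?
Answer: -1/75948 ≈ -1.3167e-5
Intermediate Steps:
N = 0
t(u, P) = 17
X(D, H) = 5*H
1/(-76033 + X(1/(-274 + 9), t(15, -2))) = 1/(-76033 + 5*17) = 1/(-76033 + 85) = 1/(-75948) = -1/75948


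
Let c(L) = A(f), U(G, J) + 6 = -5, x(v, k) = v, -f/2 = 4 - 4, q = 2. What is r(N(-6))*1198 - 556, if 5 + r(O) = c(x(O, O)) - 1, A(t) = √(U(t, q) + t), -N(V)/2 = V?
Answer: -7744 + 1198*I*√11 ≈ -7744.0 + 3973.3*I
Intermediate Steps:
f = 0 (f = -2*(4 - 4) = -2*0 = 0)
N(V) = -2*V
U(G, J) = -11 (U(G, J) = -6 - 5 = -11)
A(t) = √(-11 + t)
c(L) = I*√11 (c(L) = √(-11 + 0) = √(-11) = I*√11)
r(O) = -6 + I*√11 (r(O) = -5 + (I*√11 - 1) = -5 + (-1 + I*√11) = -6 + I*√11)
r(N(-6))*1198 - 556 = (-6 + I*√11)*1198 - 556 = (-7188 + 1198*I*√11) - 556 = -7744 + 1198*I*√11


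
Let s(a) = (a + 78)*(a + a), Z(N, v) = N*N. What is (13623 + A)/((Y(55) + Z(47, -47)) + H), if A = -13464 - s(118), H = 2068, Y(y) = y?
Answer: -46097/4332 ≈ -10.641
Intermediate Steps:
Z(N, v) = N²
s(a) = 2*a*(78 + a) (s(a) = (78 + a)*(2*a) = 2*a*(78 + a))
A = -59720 (A = -13464 - 2*118*(78 + 118) = -13464 - 2*118*196 = -13464 - 1*46256 = -13464 - 46256 = -59720)
(13623 + A)/((Y(55) + Z(47, -47)) + H) = (13623 - 59720)/((55 + 47²) + 2068) = -46097/((55 + 2209) + 2068) = -46097/(2264 + 2068) = -46097/4332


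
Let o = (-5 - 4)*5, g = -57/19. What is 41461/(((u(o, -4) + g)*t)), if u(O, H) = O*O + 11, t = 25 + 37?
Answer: 41461/126046 ≈ 0.32894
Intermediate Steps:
t = 62
g = -3 (g = -57*1/19 = -3)
o = -45 (o = -9*5 = -45)
u(O, H) = 11 + O² (u(O, H) = O² + 11 = 11 + O²)
41461/(((u(o, -4) + g)*t)) = 41461/((((11 + (-45)²) - 3)*62)) = 41461/((((11 + 2025) - 3)*62)) = 41461/(((2036 - 3)*62)) = 41461/((2033*62)) = 41461/126046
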